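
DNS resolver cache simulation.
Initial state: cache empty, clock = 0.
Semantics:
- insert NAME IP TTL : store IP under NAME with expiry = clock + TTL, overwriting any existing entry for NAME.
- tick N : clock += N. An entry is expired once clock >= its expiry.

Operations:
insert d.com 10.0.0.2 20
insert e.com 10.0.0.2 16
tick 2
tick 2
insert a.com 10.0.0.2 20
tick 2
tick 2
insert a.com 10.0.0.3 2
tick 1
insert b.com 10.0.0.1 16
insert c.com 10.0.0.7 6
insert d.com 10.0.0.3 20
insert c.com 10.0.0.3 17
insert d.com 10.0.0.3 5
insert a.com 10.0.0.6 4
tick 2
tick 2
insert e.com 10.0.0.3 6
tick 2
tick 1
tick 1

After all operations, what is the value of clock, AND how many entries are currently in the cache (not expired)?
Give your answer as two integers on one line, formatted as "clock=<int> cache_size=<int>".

Answer: clock=17 cache_size=3

Derivation:
Op 1: insert d.com -> 10.0.0.2 (expiry=0+20=20). clock=0
Op 2: insert e.com -> 10.0.0.2 (expiry=0+16=16). clock=0
Op 3: tick 2 -> clock=2.
Op 4: tick 2 -> clock=4.
Op 5: insert a.com -> 10.0.0.2 (expiry=4+20=24). clock=4
Op 6: tick 2 -> clock=6.
Op 7: tick 2 -> clock=8.
Op 8: insert a.com -> 10.0.0.3 (expiry=8+2=10). clock=8
Op 9: tick 1 -> clock=9.
Op 10: insert b.com -> 10.0.0.1 (expiry=9+16=25). clock=9
Op 11: insert c.com -> 10.0.0.7 (expiry=9+6=15). clock=9
Op 12: insert d.com -> 10.0.0.3 (expiry=9+20=29). clock=9
Op 13: insert c.com -> 10.0.0.3 (expiry=9+17=26). clock=9
Op 14: insert d.com -> 10.0.0.3 (expiry=9+5=14). clock=9
Op 15: insert a.com -> 10.0.0.6 (expiry=9+4=13). clock=9
Op 16: tick 2 -> clock=11.
Op 17: tick 2 -> clock=13. purged={a.com}
Op 18: insert e.com -> 10.0.0.3 (expiry=13+6=19). clock=13
Op 19: tick 2 -> clock=15. purged={d.com}
Op 20: tick 1 -> clock=16.
Op 21: tick 1 -> clock=17.
Final clock = 17
Final cache (unexpired): {b.com,c.com,e.com} -> size=3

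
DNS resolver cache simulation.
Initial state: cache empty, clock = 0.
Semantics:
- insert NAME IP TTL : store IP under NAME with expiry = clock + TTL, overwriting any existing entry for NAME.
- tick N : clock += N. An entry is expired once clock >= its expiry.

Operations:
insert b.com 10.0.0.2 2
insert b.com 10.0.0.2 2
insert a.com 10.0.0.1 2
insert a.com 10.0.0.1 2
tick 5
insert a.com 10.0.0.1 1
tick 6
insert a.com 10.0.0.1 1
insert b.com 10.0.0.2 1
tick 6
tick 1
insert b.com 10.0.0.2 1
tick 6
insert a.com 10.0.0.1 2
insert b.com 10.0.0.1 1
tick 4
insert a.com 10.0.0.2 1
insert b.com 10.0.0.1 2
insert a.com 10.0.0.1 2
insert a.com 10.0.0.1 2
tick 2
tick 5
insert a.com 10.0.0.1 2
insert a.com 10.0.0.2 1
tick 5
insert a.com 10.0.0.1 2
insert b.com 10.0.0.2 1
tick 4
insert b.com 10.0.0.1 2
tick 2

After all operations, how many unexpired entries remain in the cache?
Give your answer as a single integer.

Op 1: insert b.com -> 10.0.0.2 (expiry=0+2=2). clock=0
Op 2: insert b.com -> 10.0.0.2 (expiry=0+2=2). clock=0
Op 3: insert a.com -> 10.0.0.1 (expiry=0+2=2). clock=0
Op 4: insert a.com -> 10.0.0.1 (expiry=0+2=2). clock=0
Op 5: tick 5 -> clock=5. purged={a.com,b.com}
Op 6: insert a.com -> 10.0.0.1 (expiry=5+1=6). clock=5
Op 7: tick 6 -> clock=11. purged={a.com}
Op 8: insert a.com -> 10.0.0.1 (expiry=11+1=12). clock=11
Op 9: insert b.com -> 10.0.0.2 (expiry=11+1=12). clock=11
Op 10: tick 6 -> clock=17. purged={a.com,b.com}
Op 11: tick 1 -> clock=18.
Op 12: insert b.com -> 10.0.0.2 (expiry=18+1=19). clock=18
Op 13: tick 6 -> clock=24. purged={b.com}
Op 14: insert a.com -> 10.0.0.1 (expiry=24+2=26). clock=24
Op 15: insert b.com -> 10.0.0.1 (expiry=24+1=25). clock=24
Op 16: tick 4 -> clock=28. purged={a.com,b.com}
Op 17: insert a.com -> 10.0.0.2 (expiry=28+1=29). clock=28
Op 18: insert b.com -> 10.0.0.1 (expiry=28+2=30). clock=28
Op 19: insert a.com -> 10.0.0.1 (expiry=28+2=30). clock=28
Op 20: insert a.com -> 10.0.0.1 (expiry=28+2=30). clock=28
Op 21: tick 2 -> clock=30. purged={a.com,b.com}
Op 22: tick 5 -> clock=35.
Op 23: insert a.com -> 10.0.0.1 (expiry=35+2=37). clock=35
Op 24: insert a.com -> 10.0.0.2 (expiry=35+1=36). clock=35
Op 25: tick 5 -> clock=40. purged={a.com}
Op 26: insert a.com -> 10.0.0.1 (expiry=40+2=42). clock=40
Op 27: insert b.com -> 10.0.0.2 (expiry=40+1=41). clock=40
Op 28: tick 4 -> clock=44. purged={a.com,b.com}
Op 29: insert b.com -> 10.0.0.1 (expiry=44+2=46). clock=44
Op 30: tick 2 -> clock=46. purged={b.com}
Final cache (unexpired): {} -> size=0

Answer: 0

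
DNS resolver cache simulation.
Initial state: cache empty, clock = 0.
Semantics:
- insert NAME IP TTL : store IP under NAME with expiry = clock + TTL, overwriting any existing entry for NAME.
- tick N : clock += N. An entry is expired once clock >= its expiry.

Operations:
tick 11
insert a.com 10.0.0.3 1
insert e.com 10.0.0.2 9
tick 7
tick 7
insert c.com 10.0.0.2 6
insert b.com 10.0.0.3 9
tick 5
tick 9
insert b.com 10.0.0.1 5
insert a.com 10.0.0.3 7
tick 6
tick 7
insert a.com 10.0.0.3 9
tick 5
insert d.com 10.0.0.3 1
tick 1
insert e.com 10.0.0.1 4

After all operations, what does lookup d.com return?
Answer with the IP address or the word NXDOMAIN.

Answer: NXDOMAIN

Derivation:
Op 1: tick 11 -> clock=11.
Op 2: insert a.com -> 10.0.0.3 (expiry=11+1=12). clock=11
Op 3: insert e.com -> 10.0.0.2 (expiry=11+9=20). clock=11
Op 4: tick 7 -> clock=18. purged={a.com}
Op 5: tick 7 -> clock=25. purged={e.com}
Op 6: insert c.com -> 10.0.0.2 (expiry=25+6=31). clock=25
Op 7: insert b.com -> 10.0.0.3 (expiry=25+9=34). clock=25
Op 8: tick 5 -> clock=30.
Op 9: tick 9 -> clock=39. purged={b.com,c.com}
Op 10: insert b.com -> 10.0.0.1 (expiry=39+5=44). clock=39
Op 11: insert a.com -> 10.0.0.3 (expiry=39+7=46). clock=39
Op 12: tick 6 -> clock=45. purged={b.com}
Op 13: tick 7 -> clock=52. purged={a.com}
Op 14: insert a.com -> 10.0.0.3 (expiry=52+9=61). clock=52
Op 15: tick 5 -> clock=57.
Op 16: insert d.com -> 10.0.0.3 (expiry=57+1=58). clock=57
Op 17: tick 1 -> clock=58. purged={d.com}
Op 18: insert e.com -> 10.0.0.1 (expiry=58+4=62). clock=58
lookup d.com: not in cache (expired or never inserted)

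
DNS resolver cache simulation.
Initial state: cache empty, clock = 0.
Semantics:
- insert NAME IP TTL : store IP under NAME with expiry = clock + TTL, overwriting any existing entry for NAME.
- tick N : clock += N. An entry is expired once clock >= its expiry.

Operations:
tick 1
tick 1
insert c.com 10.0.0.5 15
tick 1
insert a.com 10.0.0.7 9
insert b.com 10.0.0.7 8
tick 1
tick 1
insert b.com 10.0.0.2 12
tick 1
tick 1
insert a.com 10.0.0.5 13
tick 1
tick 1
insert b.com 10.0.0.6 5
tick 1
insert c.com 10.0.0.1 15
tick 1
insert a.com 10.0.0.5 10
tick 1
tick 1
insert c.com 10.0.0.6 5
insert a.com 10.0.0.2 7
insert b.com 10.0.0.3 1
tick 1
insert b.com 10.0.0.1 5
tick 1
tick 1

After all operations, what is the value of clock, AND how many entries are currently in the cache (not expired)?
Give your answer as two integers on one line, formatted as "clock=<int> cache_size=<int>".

Answer: clock=16 cache_size=3

Derivation:
Op 1: tick 1 -> clock=1.
Op 2: tick 1 -> clock=2.
Op 3: insert c.com -> 10.0.0.5 (expiry=2+15=17). clock=2
Op 4: tick 1 -> clock=3.
Op 5: insert a.com -> 10.0.0.7 (expiry=3+9=12). clock=3
Op 6: insert b.com -> 10.0.0.7 (expiry=3+8=11). clock=3
Op 7: tick 1 -> clock=4.
Op 8: tick 1 -> clock=5.
Op 9: insert b.com -> 10.0.0.2 (expiry=5+12=17). clock=5
Op 10: tick 1 -> clock=6.
Op 11: tick 1 -> clock=7.
Op 12: insert a.com -> 10.0.0.5 (expiry=7+13=20). clock=7
Op 13: tick 1 -> clock=8.
Op 14: tick 1 -> clock=9.
Op 15: insert b.com -> 10.0.0.6 (expiry=9+5=14). clock=9
Op 16: tick 1 -> clock=10.
Op 17: insert c.com -> 10.0.0.1 (expiry=10+15=25). clock=10
Op 18: tick 1 -> clock=11.
Op 19: insert a.com -> 10.0.0.5 (expiry=11+10=21). clock=11
Op 20: tick 1 -> clock=12.
Op 21: tick 1 -> clock=13.
Op 22: insert c.com -> 10.0.0.6 (expiry=13+5=18). clock=13
Op 23: insert a.com -> 10.0.0.2 (expiry=13+7=20). clock=13
Op 24: insert b.com -> 10.0.0.3 (expiry=13+1=14). clock=13
Op 25: tick 1 -> clock=14. purged={b.com}
Op 26: insert b.com -> 10.0.0.1 (expiry=14+5=19). clock=14
Op 27: tick 1 -> clock=15.
Op 28: tick 1 -> clock=16.
Final clock = 16
Final cache (unexpired): {a.com,b.com,c.com} -> size=3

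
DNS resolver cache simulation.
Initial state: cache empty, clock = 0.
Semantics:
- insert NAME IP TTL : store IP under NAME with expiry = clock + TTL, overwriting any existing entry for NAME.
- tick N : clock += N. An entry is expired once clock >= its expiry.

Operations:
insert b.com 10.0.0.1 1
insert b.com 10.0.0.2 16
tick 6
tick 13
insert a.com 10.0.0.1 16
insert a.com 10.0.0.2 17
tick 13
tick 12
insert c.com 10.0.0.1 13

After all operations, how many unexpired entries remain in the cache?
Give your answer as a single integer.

Answer: 1

Derivation:
Op 1: insert b.com -> 10.0.0.1 (expiry=0+1=1). clock=0
Op 2: insert b.com -> 10.0.0.2 (expiry=0+16=16). clock=0
Op 3: tick 6 -> clock=6.
Op 4: tick 13 -> clock=19. purged={b.com}
Op 5: insert a.com -> 10.0.0.1 (expiry=19+16=35). clock=19
Op 6: insert a.com -> 10.0.0.2 (expiry=19+17=36). clock=19
Op 7: tick 13 -> clock=32.
Op 8: tick 12 -> clock=44. purged={a.com}
Op 9: insert c.com -> 10.0.0.1 (expiry=44+13=57). clock=44
Final cache (unexpired): {c.com} -> size=1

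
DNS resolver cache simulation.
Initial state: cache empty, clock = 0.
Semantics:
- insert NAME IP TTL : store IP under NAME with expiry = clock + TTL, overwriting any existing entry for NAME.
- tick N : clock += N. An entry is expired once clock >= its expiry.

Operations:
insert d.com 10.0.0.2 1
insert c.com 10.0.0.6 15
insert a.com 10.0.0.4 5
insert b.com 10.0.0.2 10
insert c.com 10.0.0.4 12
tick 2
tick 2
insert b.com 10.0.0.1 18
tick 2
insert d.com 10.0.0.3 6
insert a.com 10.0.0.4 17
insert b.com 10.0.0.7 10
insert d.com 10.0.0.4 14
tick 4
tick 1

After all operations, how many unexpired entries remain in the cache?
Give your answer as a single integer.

Answer: 4

Derivation:
Op 1: insert d.com -> 10.0.0.2 (expiry=0+1=1). clock=0
Op 2: insert c.com -> 10.0.0.6 (expiry=0+15=15). clock=0
Op 3: insert a.com -> 10.0.0.4 (expiry=0+5=5). clock=0
Op 4: insert b.com -> 10.0.0.2 (expiry=0+10=10). clock=0
Op 5: insert c.com -> 10.0.0.4 (expiry=0+12=12). clock=0
Op 6: tick 2 -> clock=2. purged={d.com}
Op 7: tick 2 -> clock=4.
Op 8: insert b.com -> 10.0.0.1 (expiry=4+18=22). clock=4
Op 9: tick 2 -> clock=6. purged={a.com}
Op 10: insert d.com -> 10.0.0.3 (expiry=6+6=12). clock=6
Op 11: insert a.com -> 10.0.0.4 (expiry=6+17=23). clock=6
Op 12: insert b.com -> 10.0.0.7 (expiry=6+10=16). clock=6
Op 13: insert d.com -> 10.0.0.4 (expiry=6+14=20). clock=6
Op 14: tick 4 -> clock=10.
Op 15: tick 1 -> clock=11.
Final cache (unexpired): {a.com,b.com,c.com,d.com} -> size=4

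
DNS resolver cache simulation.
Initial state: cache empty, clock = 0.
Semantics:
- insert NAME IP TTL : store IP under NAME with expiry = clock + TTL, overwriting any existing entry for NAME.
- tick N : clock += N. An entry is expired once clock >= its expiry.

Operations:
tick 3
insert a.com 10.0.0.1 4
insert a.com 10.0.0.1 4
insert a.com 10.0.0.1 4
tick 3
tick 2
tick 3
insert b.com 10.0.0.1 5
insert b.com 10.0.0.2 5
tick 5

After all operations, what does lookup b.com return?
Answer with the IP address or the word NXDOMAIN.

Answer: NXDOMAIN

Derivation:
Op 1: tick 3 -> clock=3.
Op 2: insert a.com -> 10.0.0.1 (expiry=3+4=7). clock=3
Op 3: insert a.com -> 10.0.0.1 (expiry=3+4=7). clock=3
Op 4: insert a.com -> 10.0.0.1 (expiry=3+4=7). clock=3
Op 5: tick 3 -> clock=6.
Op 6: tick 2 -> clock=8. purged={a.com}
Op 7: tick 3 -> clock=11.
Op 8: insert b.com -> 10.0.0.1 (expiry=11+5=16). clock=11
Op 9: insert b.com -> 10.0.0.2 (expiry=11+5=16). clock=11
Op 10: tick 5 -> clock=16. purged={b.com}
lookup b.com: not in cache (expired or never inserted)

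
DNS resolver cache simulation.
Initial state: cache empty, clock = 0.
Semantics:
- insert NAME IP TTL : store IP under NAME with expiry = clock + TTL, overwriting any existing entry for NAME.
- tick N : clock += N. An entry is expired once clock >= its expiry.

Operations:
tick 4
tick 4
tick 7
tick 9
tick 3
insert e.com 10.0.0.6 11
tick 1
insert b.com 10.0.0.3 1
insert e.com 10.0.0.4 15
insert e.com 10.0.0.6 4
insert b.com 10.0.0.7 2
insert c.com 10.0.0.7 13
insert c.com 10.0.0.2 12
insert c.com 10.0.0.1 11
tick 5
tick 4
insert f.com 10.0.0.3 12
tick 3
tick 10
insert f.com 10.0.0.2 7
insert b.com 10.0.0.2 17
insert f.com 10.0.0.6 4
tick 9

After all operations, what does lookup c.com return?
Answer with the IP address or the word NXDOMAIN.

Op 1: tick 4 -> clock=4.
Op 2: tick 4 -> clock=8.
Op 3: tick 7 -> clock=15.
Op 4: tick 9 -> clock=24.
Op 5: tick 3 -> clock=27.
Op 6: insert e.com -> 10.0.0.6 (expiry=27+11=38). clock=27
Op 7: tick 1 -> clock=28.
Op 8: insert b.com -> 10.0.0.3 (expiry=28+1=29). clock=28
Op 9: insert e.com -> 10.0.0.4 (expiry=28+15=43). clock=28
Op 10: insert e.com -> 10.0.0.6 (expiry=28+4=32). clock=28
Op 11: insert b.com -> 10.0.0.7 (expiry=28+2=30). clock=28
Op 12: insert c.com -> 10.0.0.7 (expiry=28+13=41). clock=28
Op 13: insert c.com -> 10.0.0.2 (expiry=28+12=40). clock=28
Op 14: insert c.com -> 10.0.0.1 (expiry=28+11=39). clock=28
Op 15: tick 5 -> clock=33. purged={b.com,e.com}
Op 16: tick 4 -> clock=37.
Op 17: insert f.com -> 10.0.0.3 (expiry=37+12=49). clock=37
Op 18: tick 3 -> clock=40. purged={c.com}
Op 19: tick 10 -> clock=50. purged={f.com}
Op 20: insert f.com -> 10.0.0.2 (expiry=50+7=57). clock=50
Op 21: insert b.com -> 10.0.0.2 (expiry=50+17=67). clock=50
Op 22: insert f.com -> 10.0.0.6 (expiry=50+4=54). clock=50
Op 23: tick 9 -> clock=59. purged={f.com}
lookup c.com: not in cache (expired or never inserted)

Answer: NXDOMAIN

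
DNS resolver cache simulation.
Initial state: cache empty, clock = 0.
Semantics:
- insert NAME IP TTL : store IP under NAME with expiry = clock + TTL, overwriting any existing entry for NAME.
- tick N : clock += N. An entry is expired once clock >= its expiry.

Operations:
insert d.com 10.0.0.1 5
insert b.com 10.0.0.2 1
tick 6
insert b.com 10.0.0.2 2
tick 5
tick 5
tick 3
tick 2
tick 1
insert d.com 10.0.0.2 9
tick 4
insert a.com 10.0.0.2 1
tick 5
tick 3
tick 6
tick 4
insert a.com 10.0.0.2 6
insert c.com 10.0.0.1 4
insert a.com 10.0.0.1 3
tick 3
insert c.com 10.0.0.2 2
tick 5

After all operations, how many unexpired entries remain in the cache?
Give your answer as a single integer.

Op 1: insert d.com -> 10.0.0.1 (expiry=0+5=5). clock=0
Op 2: insert b.com -> 10.0.0.2 (expiry=0+1=1). clock=0
Op 3: tick 6 -> clock=6. purged={b.com,d.com}
Op 4: insert b.com -> 10.0.0.2 (expiry=6+2=8). clock=6
Op 5: tick 5 -> clock=11. purged={b.com}
Op 6: tick 5 -> clock=16.
Op 7: tick 3 -> clock=19.
Op 8: tick 2 -> clock=21.
Op 9: tick 1 -> clock=22.
Op 10: insert d.com -> 10.0.0.2 (expiry=22+9=31). clock=22
Op 11: tick 4 -> clock=26.
Op 12: insert a.com -> 10.0.0.2 (expiry=26+1=27). clock=26
Op 13: tick 5 -> clock=31. purged={a.com,d.com}
Op 14: tick 3 -> clock=34.
Op 15: tick 6 -> clock=40.
Op 16: tick 4 -> clock=44.
Op 17: insert a.com -> 10.0.0.2 (expiry=44+6=50). clock=44
Op 18: insert c.com -> 10.0.0.1 (expiry=44+4=48). clock=44
Op 19: insert a.com -> 10.0.0.1 (expiry=44+3=47). clock=44
Op 20: tick 3 -> clock=47. purged={a.com}
Op 21: insert c.com -> 10.0.0.2 (expiry=47+2=49). clock=47
Op 22: tick 5 -> clock=52. purged={c.com}
Final cache (unexpired): {} -> size=0

Answer: 0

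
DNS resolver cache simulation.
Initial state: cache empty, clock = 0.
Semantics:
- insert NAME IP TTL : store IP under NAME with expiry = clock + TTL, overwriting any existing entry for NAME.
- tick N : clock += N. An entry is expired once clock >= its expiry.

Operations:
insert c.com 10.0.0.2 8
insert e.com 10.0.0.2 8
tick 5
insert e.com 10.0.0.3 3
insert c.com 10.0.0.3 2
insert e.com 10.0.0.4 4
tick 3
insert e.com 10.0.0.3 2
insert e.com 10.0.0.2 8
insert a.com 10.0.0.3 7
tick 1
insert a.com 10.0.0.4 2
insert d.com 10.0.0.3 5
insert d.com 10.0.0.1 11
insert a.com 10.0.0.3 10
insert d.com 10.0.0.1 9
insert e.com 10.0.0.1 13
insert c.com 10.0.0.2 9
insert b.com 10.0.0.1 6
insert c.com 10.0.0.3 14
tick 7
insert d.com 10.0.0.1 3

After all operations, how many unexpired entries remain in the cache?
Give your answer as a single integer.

Op 1: insert c.com -> 10.0.0.2 (expiry=0+8=8). clock=0
Op 2: insert e.com -> 10.0.0.2 (expiry=0+8=8). clock=0
Op 3: tick 5 -> clock=5.
Op 4: insert e.com -> 10.0.0.3 (expiry=5+3=8). clock=5
Op 5: insert c.com -> 10.0.0.3 (expiry=5+2=7). clock=5
Op 6: insert e.com -> 10.0.0.4 (expiry=5+4=9). clock=5
Op 7: tick 3 -> clock=8. purged={c.com}
Op 8: insert e.com -> 10.0.0.3 (expiry=8+2=10). clock=8
Op 9: insert e.com -> 10.0.0.2 (expiry=8+8=16). clock=8
Op 10: insert a.com -> 10.0.0.3 (expiry=8+7=15). clock=8
Op 11: tick 1 -> clock=9.
Op 12: insert a.com -> 10.0.0.4 (expiry=9+2=11). clock=9
Op 13: insert d.com -> 10.0.0.3 (expiry=9+5=14). clock=9
Op 14: insert d.com -> 10.0.0.1 (expiry=9+11=20). clock=9
Op 15: insert a.com -> 10.0.0.3 (expiry=9+10=19). clock=9
Op 16: insert d.com -> 10.0.0.1 (expiry=9+9=18). clock=9
Op 17: insert e.com -> 10.0.0.1 (expiry=9+13=22). clock=9
Op 18: insert c.com -> 10.0.0.2 (expiry=9+9=18). clock=9
Op 19: insert b.com -> 10.0.0.1 (expiry=9+6=15). clock=9
Op 20: insert c.com -> 10.0.0.3 (expiry=9+14=23). clock=9
Op 21: tick 7 -> clock=16. purged={b.com}
Op 22: insert d.com -> 10.0.0.1 (expiry=16+3=19). clock=16
Final cache (unexpired): {a.com,c.com,d.com,e.com} -> size=4

Answer: 4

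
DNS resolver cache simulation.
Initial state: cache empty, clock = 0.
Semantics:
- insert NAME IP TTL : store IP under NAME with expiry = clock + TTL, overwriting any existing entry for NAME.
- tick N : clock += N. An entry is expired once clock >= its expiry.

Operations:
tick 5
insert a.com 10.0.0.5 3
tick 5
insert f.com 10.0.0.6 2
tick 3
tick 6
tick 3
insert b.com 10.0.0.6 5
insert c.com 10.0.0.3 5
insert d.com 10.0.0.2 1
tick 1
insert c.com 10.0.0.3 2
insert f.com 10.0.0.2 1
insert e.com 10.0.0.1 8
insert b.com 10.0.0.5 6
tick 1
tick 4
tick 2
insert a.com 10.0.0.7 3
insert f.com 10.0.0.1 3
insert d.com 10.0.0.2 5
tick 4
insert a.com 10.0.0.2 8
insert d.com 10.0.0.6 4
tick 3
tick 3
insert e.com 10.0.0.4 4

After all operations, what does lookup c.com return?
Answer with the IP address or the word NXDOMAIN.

Answer: NXDOMAIN

Derivation:
Op 1: tick 5 -> clock=5.
Op 2: insert a.com -> 10.0.0.5 (expiry=5+3=8). clock=5
Op 3: tick 5 -> clock=10. purged={a.com}
Op 4: insert f.com -> 10.0.0.6 (expiry=10+2=12). clock=10
Op 5: tick 3 -> clock=13. purged={f.com}
Op 6: tick 6 -> clock=19.
Op 7: tick 3 -> clock=22.
Op 8: insert b.com -> 10.0.0.6 (expiry=22+5=27). clock=22
Op 9: insert c.com -> 10.0.0.3 (expiry=22+5=27). clock=22
Op 10: insert d.com -> 10.0.0.2 (expiry=22+1=23). clock=22
Op 11: tick 1 -> clock=23. purged={d.com}
Op 12: insert c.com -> 10.0.0.3 (expiry=23+2=25). clock=23
Op 13: insert f.com -> 10.0.0.2 (expiry=23+1=24). clock=23
Op 14: insert e.com -> 10.0.0.1 (expiry=23+8=31). clock=23
Op 15: insert b.com -> 10.0.0.5 (expiry=23+6=29). clock=23
Op 16: tick 1 -> clock=24. purged={f.com}
Op 17: tick 4 -> clock=28. purged={c.com}
Op 18: tick 2 -> clock=30. purged={b.com}
Op 19: insert a.com -> 10.0.0.7 (expiry=30+3=33). clock=30
Op 20: insert f.com -> 10.0.0.1 (expiry=30+3=33). clock=30
Op 21: insert d.com -> 10.0.0.2 (expiry=30+5=35). clock=30
Op 22: tick 4 -> clock=34. purged={a.com,e.com,f.com}
Op 23: insert a.com -> 10.0.0.2 (expiry=34+8=42). clock=34
Op 24: insert d.com -> 10.0.0.6 (expiry=34+4=38). clock=34
Op 25: tick 3 -> clock=37.
Op 26: tick 3 -> clock=40. purged={d.com}
Op 27: insert e.com -> 10.0.0.4 (expiry=40+4=44). clock=40
lookup c.com: not in cache (expired or never inserted)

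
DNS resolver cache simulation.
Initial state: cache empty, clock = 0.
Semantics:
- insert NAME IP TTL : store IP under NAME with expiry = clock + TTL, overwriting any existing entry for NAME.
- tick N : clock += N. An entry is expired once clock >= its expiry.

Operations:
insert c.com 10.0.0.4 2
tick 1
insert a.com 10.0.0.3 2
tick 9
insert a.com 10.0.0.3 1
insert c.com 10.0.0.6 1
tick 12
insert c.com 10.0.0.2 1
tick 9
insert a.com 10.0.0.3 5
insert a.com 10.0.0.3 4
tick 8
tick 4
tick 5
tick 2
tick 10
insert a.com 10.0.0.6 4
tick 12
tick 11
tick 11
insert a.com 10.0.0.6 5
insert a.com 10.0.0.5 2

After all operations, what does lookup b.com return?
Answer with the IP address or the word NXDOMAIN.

Answer: NXDOMAIN

Derivation:
Op 1: insert c.com -> 10.0.0.4 (expiry=0+2=2). clock=0
Op 2: tick 1 -> clock=1.
Op 3: insert a.com -> 10.0.0.3 (expiry=1+2=3). clock=1
Op 4: tick 9 -> clock=10. purged={a.com,c.com}
Op 5: insert a.com -> 10.0.0.3 (expiry=10+1=11). clock=10
Op 6: insert c.com -> 10.0.0.6 (expiry=10+1=11). clock=10
Op 7: tick 12 -> clock=22. purged={a.com,c.com}
Op 8: insert c.com -> 10.0.0.2 (expiry=22+1=23). clock=22
Op 9: tick 9 -> clock=31. purged={c.com}
Op 10: insert a.com -> 10.0.0.3 (expiry=31+5=36). clock=31
Op 11: insert a.com -> 10.0.0.3 (expiry=31+4=35). clock=31
Op 12: tick 8 -> clock=39. purged={a.com}
Op 13: tick 4 -> clock=43.
Op 14: tick 5 -> clock=48.
Op 15: tick 2 -> clock=50.
Op 16: tick 10 -> clock=60.
Op 17: insert a.com -> 10.0.0.6 (expiry=60+4=64). clock=60
Op 18: tick 12 -> clock=72. purged={a.com}
Op 19: tick 11 -> clock=83.
Op 20: tick 11 -> clock=94.
Op 21: insert a.com -> 10.0.0.6 (expiry=94+5=99). clock=94
Op 22: insert a.com -> 10.0.0.5 (expiry=94+2=96). clock=94
lookup b.com: not in cache (expired or never inserted)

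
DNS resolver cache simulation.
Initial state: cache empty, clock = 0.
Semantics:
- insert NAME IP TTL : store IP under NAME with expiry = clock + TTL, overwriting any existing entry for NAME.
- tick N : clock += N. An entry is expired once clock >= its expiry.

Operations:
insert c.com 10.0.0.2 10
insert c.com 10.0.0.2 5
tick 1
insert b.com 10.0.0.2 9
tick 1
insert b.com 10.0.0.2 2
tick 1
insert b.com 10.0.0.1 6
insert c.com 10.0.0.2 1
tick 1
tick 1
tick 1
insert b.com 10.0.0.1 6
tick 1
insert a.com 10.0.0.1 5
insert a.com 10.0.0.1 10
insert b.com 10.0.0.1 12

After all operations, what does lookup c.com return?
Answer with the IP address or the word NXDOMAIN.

Answer: NXDOMAIN

Derivation:
Op 1: insert c.com -> 10.0.0.2 (expiry=0+10=10). clock=0
Op 2: insert c.com -> 10.0.0.2 (expiry=0+5=5). clock=0
Op 3: tick 1 -> clock=1.
Op 4: insert b.com -> 10.0.0.2 (expiry=1+9=10). clock=1
Op 5: tick 1 -> clock=2.
Op 6: insert b.com -> 10.0.0.2 (expiry=2+2=4). clock=2
Op 7: tick 1 -> clock=3.
Op 8: insert b.com -> 10.0.0.1 (expiry=3+6=9). clock=3
Op 9: insert c.com -> 10.0.0.2 (expiry=3+1=4). clock=3
Op 10: tick 1 -> clock=4. purged={c.com}
Op 11: tick 1 -> clock=5.
Op 12: tick 1 -> clock=6.
Op 13: insert b.com -> 10.0.0.1 (expiry=6+6=12). clock=6
Op 14: tick 1 -> clock=7.
Op 15: insert a.com -> 10.0.0.1 (expiry=7+5=12). clock=7
Op 16: insert a.com -> 10.0.0.1 (expiry=7+10=17). clock=7
Op 17: insert b.com -> 10.0.0.1 (expiry=7+12=19). clock=7
lookup c.com: not in cache (expired or never inserted)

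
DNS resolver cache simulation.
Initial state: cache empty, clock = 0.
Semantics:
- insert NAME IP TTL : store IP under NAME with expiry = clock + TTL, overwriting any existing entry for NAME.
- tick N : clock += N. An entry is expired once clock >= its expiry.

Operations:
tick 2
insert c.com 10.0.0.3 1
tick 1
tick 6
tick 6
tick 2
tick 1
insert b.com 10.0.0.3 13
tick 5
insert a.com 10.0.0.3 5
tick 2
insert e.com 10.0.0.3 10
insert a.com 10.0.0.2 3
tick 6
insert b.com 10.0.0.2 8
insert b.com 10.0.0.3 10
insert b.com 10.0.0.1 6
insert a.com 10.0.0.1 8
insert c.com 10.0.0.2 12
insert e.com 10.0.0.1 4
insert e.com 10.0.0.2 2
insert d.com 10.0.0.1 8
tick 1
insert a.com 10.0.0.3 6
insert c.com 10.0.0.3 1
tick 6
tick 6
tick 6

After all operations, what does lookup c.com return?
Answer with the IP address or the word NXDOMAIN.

Op 1: tick 2 -> clock=2.
Op 2: insert c.com -> 10.0.0.3 (expiry=2+1=3). clock=2
Op 3: tick 1 -> clock=3. purged={c.com}
Op 4: tick 6 -> clock=9.
Op 5: tick 6 -> clock=15.
Op 6: tick 2 -> clock=17.
Op 7: tick 1 -> clock=18.
Op 8: insert b.com -> 10.0.0.3 (expiry=18+13=31). clock=18
Op 9: tick 5 -> clock=23.
Op 10: insert a.com -> 10.0.0.3 (expiry=23+5=28). clock=23
Op 11: tick 2 -> clock=25.
Op 12: insert e.com -> 10.0.0.3 (expiry=25+10=35). clock=25
Op 13: insert a.com -> 10.0.0.2 (expiry=25+3=28). clock=25
Op 14: tick 6 -> clock=31. purged={a.com,b.com}
Op 15: insert b.com -> 10.0.0.2 (expiry=31+8=39). clock=31
Op 16: insert b.com -> 10.0.0.3 (expiry=31+10=41). clock=31
Op 17: insert b.com -> 10.0.0.1 (expiry=31+6=37). clock=31
Op 18: insert a.com -> 10.0.0.1 (expiry=31+8=39). clock=31
Op 19: insert c.com -> 10.0.0.2 (expiry=31+12=43). clock=31
Op 20: insert e.com -> 10.0.0.1 (expiry=31+4=35). clock=31
Op 21: insert e.com -> 10.0.0.2 (expiry=31+2=33). clock=31
Op 22: insert d.com -> 10.0.0.1 (expiry=31+8=39). clock=31
Op 23: tick 1 -> clock=32.
Op 24: insert a.com -> 10.0.0.3 (expiry=32+6=38). clock=32
Op 25: insert c.com -> 10.0.0.3 (expiry=32+1=33). clock=32
Op 26: tick 6 -> clock=38. purged={a.com,b.com,c.com,e.com}
Op 27: tick 6 -> clock=44. purged={d.com}
Op 28: tick 6 -> clock=50.
lookup c.com: not in cache (expired or never inserted)

Answer: NXDOMAIN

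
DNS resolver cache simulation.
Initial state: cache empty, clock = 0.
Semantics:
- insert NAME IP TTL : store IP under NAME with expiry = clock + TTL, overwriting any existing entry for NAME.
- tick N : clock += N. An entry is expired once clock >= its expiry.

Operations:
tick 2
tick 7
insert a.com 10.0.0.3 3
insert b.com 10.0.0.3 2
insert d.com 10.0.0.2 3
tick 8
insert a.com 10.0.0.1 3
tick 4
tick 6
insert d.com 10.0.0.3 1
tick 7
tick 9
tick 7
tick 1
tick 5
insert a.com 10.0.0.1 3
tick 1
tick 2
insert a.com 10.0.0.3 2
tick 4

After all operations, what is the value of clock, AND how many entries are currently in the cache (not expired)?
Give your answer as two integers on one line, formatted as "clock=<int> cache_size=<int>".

Answer: clock=63 cache_size=0

Derivation:
Op 1: tick 2 -> clock=2.
Op 2: tick 7 -> clock=9.
Op 3: insert a.com -> 10.0.0.3 (expiry=9+3=12). clock=9
Op 4: insert b.com -> 10.0.0.3 (expiry=9+2=11). clock=9
Op 5: insert d.com -> 10.0.0.2 (expiry=9+3=12). clock=9
Op 6: tick 8 -> clock=17. purged={a.com,b.com,d.com}
Op 7: insert a.com -> 10.0.0.1 (expiry=17+3=20). clock=17
Op 8: tick 4 -> clock=21. purged={a.com}
Op 9: tick 6 -> clock=27.
Op 10: insert d.com -> 10.0.0.3 (expiry=27+1=28). clock=27
Op 11: tick 7 -> clock=34. purged={d.com}
Op 12: tick 9 -> clock=43.
Op 13: tick 7 -> clock=50.
Op 14: tick 1 -> clock=51.
Op 15: tick 5 -> clock=56.
Op 16: insert a.com -> 10.0.0.1 (expiry=56+3=59). clock=56
Op 17: tick 1 -> clock=57.
Op 18: tick 2 -> clock=59. purged={a.com}
Op 19: insert a.com -> 10.0.0.3 (expiry=59+2=61). clock=59
Op 20: tick 4 -> clock=63. purged={a.com}
Final clock = 63
Final cache (unexpired): {} -> size=0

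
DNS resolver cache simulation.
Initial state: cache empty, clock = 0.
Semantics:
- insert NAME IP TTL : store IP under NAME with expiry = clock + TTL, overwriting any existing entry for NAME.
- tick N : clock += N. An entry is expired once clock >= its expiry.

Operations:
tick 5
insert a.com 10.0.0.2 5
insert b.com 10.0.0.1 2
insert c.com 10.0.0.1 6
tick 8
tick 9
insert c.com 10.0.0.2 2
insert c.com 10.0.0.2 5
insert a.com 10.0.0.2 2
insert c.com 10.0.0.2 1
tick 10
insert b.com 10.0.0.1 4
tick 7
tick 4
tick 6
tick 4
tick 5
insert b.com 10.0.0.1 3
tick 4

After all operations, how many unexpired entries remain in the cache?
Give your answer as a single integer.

Op 1: tick 5 -> clock=5.
Op 2: insert a.com -> 10.0.0.2 (expiry=5+5=10). clock=5
Op 3: insert b.com -> 10.0.0.1 (expiry=5+2=7). clock=5
Op 4: insert c.com -> 10.0.0.1 (expiry=5+6=11). clock=5
Op 5: tick 8 -> clock=13. purged={a.com,b.com,c.com}
Op 6: tick 9 -> clock=22.
Op 7: insert c.com -> 10.0.0.2 (expiry=22+2=24). clock=22
Op 8: insert c.com -> 10.0.0.2 (expiry=22+5=27). clock=22
Op 9: insert a.com -> 10.0.0.2 (expiry=22+2=24). clock=22
Op 10: insert c.com -> 10.0.0.2 (expiry=22+1=23). clock=22
Op 11: tick 10 -> clock=32. purged={a.com,c.com}
Op 12: insert b.com -> 10.0.0.1 (expiry=32+4=36). clock=32
Op 13: tick 7 -> clock=39. purged={b.com}
Op 14: tick 4 -> clock=43.
Op 15: tick 6 -> clock=49.
Op 16: tick 4 -> clock=53.
Op 17: tick 5 -> clock=58.
Op 18: insert b.com -> 10.0.0.1 (expiry=58+3=61). clock=58
Op 19: tick 4 -> clock=62. purged={b.com}
Final cache (unexpired): {} -> size=0

Answer: 0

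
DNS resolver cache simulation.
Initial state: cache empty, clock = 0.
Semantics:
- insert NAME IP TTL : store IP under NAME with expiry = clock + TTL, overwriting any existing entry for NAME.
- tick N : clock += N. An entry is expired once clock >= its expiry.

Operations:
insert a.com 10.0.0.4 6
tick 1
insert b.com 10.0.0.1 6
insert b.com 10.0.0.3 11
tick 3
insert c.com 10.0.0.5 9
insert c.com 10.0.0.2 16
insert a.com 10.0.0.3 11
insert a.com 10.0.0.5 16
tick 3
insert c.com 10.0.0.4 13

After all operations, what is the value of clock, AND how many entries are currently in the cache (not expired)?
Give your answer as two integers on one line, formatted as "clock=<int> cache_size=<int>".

Answer: clock=7 cache_size=3

Derivation:
Op 1: insert a.com -> 10.0.0.4 (expiry=0+6=6). clock=0
Op 2: tick 1 -> clock=1.
Op 3: insert b.com -> 10.0.0.1 (expiry=1+6=7). clock=1
Op 4: insert b.com -> 10.0.0.3 (expiry=1+11=12). clock=1
Op 5: tick 3 -> clock=4.
Op 6: insert c.com -> 10.0.0.5 (expiry=4+9=13). clock=4
Op 7: insert c.com -> 10.0.0.2 (expiry=4+16=20). clock=4
Op 8: insert a.com -> 10.0.0.3 (expiry=4+11=15). clock=4
Op 9: insert a.com -> 10.0.0.5 (expiry=4+16=20). clock=4
Op 10: tick 3 -> clock=7.
Op 11: insert c.com -> 10.0.0.4 (expiry=7+13=20). clock=7
Final clock = 7
Final cache (unexpired): {a.com,b.com,c.com} -> size=3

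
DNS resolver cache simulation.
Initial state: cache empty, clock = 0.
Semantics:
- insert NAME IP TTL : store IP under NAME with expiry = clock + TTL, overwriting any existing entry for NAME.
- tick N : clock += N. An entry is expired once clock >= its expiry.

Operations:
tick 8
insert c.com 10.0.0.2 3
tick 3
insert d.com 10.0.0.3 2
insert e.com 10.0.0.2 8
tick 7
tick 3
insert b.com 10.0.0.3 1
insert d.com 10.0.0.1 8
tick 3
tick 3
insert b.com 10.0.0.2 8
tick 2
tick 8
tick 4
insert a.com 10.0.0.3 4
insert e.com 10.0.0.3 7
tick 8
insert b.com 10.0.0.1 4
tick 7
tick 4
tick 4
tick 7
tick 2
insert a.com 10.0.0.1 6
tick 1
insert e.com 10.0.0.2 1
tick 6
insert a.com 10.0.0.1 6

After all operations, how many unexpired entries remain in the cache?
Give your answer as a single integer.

Op 1: tick 8 -> clock=8.
Op 2: insert c.com -> 10.0.0.2 (expiry=8+3=11). clock=8
Op 3: tick 3 -> clock=11. purged={c.com}
Op 4: insert d.com -> 10.0.0.3 (expiry=11+2=13). clock=11
Op 5: insert e.com -> 10.0.0.2 (expiry=11+8=19). clock=11
Op 6: tick 7 -> clock=18. purged={d.com}
Op 7: tick 3 -> clock=21. purged={e.com}
Op 8: insert b.com -> 10.0.0.3 (expiry=21+1=22). clock=21
Op 9: insert d.com -> 10.0.0.1 (expiry=21+8=29). clock=21
Op 10: tick 3 -> clock=24. purged={b.com}
Op 11: tick 3 -> clock=27.
Op 12: insert b.com -> 10.0.0.2 (expiry=27+8=35). clock=27
Op 13: tick 2 -> clock=29. purged={d.com}
Op 14: tick 8 -> clock=37. purged={b.com}
Op 15: tick 4 -> clock=41.
Op 16: insert a.com -> 10.0.0.3 (expiry=41+4=45). clock=41
Op 17: insert e.com -> 10.0.0.3 (expiry=41+7=48). clock=41
Op 18: tick 8 -> clock=49. purged={a.com,e.com}
Op 19: insert b.com -> 10.0.0.1 (expiry=49+4=53). clock=49
Op 20: tick 7 -> clock=56. purged={b.com}
Op 21: tick 4 -> clock=60.
Op 22: tick 4 -> clock=64.
Op 23: tick 7 -> clock=71.
Op 24: tick 2 -> clock=73.
Op 25: insert a.com -> 10.0.0.1 (expiry=73+6=79). clock=73
Op 26: tick 1 -> clock=74.
Op 27: insert e.com -> 10.0.0.2 (expiry=74+1=75). clock=74
Op 28: tick 6 -> clock=80. purged={a.com,e.com}
Op 29: insert a.com -> 10.0.0.1 (expiry=80+6=86). clock=80
Final cache (unexpired): {a.com} -> size=1

Answer: 1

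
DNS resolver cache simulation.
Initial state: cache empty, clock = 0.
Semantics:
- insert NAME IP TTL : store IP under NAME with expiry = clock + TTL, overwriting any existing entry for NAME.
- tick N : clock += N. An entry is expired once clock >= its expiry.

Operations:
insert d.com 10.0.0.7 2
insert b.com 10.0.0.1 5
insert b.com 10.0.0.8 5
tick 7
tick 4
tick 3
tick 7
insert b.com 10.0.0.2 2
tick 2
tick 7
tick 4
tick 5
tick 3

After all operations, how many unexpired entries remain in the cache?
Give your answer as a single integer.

Answer: 0

Derivation:
Op 1: insert d.com -> 10.0.0.7 (expiry=0+2=2). clock=0
Op 2: insert b.com -> 10.0.0.1 (expiry=0+5=5). clock=0
Op 3: insert b.com -> 10.0.0.8 (expiry=0+5=5). clock=0
Op 4: tick 7 -> clock=7. purged={b.com,d.com}
Op 5: tick 4 -> clock=11.
Op 6: tick 3 -> clock=14.
Op 7: tick 7 -> clock=21.
Op 8: insert b.com -> 10.0.0.2 (expiry=21+2=23). clock=21
Op 9: tick 2 -> clock=23. purged={b.com}
Op 10: tick 7 -> clock=30.
Op 11: tick 4 -> clock=34.
Op 12: tick 5 -> clock=39.
Op 13: tick 3 -> clock=42.
Final cache (unexpired): {} -> size=0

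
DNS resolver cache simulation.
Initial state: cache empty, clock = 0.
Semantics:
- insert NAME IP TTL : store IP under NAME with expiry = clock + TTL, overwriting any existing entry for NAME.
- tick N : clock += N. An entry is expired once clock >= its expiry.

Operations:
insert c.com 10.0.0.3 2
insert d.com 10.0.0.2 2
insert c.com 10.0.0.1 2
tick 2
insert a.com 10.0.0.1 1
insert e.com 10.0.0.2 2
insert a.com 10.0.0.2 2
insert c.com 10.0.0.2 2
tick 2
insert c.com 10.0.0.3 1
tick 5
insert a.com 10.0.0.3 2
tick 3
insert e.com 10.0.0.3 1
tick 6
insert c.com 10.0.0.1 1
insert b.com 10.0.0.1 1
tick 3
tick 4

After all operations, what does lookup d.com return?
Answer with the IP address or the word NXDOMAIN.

Op 1: insert c.com -> 10.0.0.3 (expiry=0+2=2). clock=0
Op 2: insert d.com -> 10.0.0.2 (expiry=0+2=2). clock=0
Op 3: insert c.com -> 10.0.0.1 (expiry=0+2=2). clock=0
Op 4: tick 2 -> clock=2. purged={c.com,d.com}
Op 5: insert a.com -> 10.0.0.1 (expiry=2+1=3). clock=2
Op 6: insert e.com -> 10.0.0.2 (expiry=2+2=4). clock=2
Op 7: insert a.com -> 10.0.0.2 (expiry=2+2=4). clock=2
Op 8: insert c.com -> 10.0.0.2 (expiry=2+2=4). clock=2
Op 9: tick 2 -> clock=4. purged={a.com,c.com,e.com}
Op 10: insert c.com -> 10.0.0.3 (expiry=4+1=5). clock=4
Op 11: tick 5 -> clock=9. purged={c.com}
Op 12: insert a.com -> 10.0.0.3 (expiry=9+2=11). clock=9
Op 13: tick 3 -> clock=12. purged={a.com}
Op 14: insert e.com -> 10.0.0.3 (expiry=12+1=13). clock=12
Op 15: tick 6 -> clock=18. purged={e.com}
Op 16: insert c.com -> 10.0.0.1 (expiry=18+1=19). clock=18
Op 17: insert b.com -> 10.0.0.1 (expiry=18+1=19). clock=18
Op 18: tick 3 -> clock=21. purged={b.com,c.com}
Op 19: tick 4 -> clock=25.
lookup d.com: not in cache (expired or never inserted)

Answer: NXDOMAIN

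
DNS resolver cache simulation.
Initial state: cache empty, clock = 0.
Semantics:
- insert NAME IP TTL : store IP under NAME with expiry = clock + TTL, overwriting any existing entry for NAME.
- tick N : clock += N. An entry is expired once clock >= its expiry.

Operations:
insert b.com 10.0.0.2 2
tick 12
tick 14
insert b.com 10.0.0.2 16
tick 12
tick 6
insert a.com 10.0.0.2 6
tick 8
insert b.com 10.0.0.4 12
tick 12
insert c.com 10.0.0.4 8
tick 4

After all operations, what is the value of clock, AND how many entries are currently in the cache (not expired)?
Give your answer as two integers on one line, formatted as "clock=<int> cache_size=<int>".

Answer: clock=68 cache_size=1

Derivation:
Op 1: insert b.com -> 10.0.0.2 (expiry=0+2=2). clock=0
Op 2: tick 12 -> clock=12. purged={b.com}
Op 3: tick 14 -> clock=26.
Op 4: insert b.com -> 10.0.0.2 (expiry=26+16=42). clock=26
Op 5: tick 12 -> clock=38.
Op 6: tick 6 -> clock=44. purged={b.com}
Op 7: insert a.com -> 10.0.0.2 (expiry=44+6=50). clock=44
Op 8: tick 8 -> clock=52. purged={a.com}
Op 9: insert b.com -> 10.0.0.4 (expiry=52+12=64). clock=52
Op 10: tick 12 -> clock=64. purged={b.com}
Op 11: insert c.com -> 10.0.0.4 (expiry=64+8=72). clock=64
Op 12: tick 4 -> clock=68.
Final clock = 68
Final cache (unexpired): {c.com} -> size=1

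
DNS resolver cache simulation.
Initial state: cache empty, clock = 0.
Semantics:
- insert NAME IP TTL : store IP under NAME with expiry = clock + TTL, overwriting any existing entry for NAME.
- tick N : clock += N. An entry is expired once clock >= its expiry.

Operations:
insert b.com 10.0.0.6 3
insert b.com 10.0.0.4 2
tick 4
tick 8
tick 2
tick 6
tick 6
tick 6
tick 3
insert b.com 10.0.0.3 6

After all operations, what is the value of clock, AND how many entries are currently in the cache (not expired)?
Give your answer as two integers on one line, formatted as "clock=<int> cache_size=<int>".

Answer: clock=35 cache_size=1

Derivation:
Op 1: insert b.com -> 10.0.0.6 (expiry=0+3=3). clock=0
Op 2: insert b.com -> 10.0.0.4 (expiry=0+2=2). clock=0
Op 3: tick 4 -> clock=4. purged={b.com}
Op 4: tick 8 -> clock=12.
Op 5: tick 2 -> clock=14.
Op 6: tick 6 -> clock=20.
Op 7: tick 6 -> clock=26.
Op 8: tick 6 -> clock=32.
Op 9: tick 3 -> clock=35.
Op 10: insert b.com -> 10.0.0.3 (expiry=35+6=41). clock=35
Final clock = 35
Final cache (unexpired): {b.com} -> size=1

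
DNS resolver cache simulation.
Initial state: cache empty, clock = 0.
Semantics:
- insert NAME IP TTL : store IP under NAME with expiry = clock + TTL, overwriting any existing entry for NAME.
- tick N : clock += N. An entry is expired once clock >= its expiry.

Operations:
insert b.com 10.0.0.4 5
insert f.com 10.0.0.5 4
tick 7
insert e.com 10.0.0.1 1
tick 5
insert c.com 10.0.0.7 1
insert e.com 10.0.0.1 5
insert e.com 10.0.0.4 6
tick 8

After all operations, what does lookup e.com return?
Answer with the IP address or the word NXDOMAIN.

Op 1: insert b.com -> 10.0.0.4 (expiry=0+5=5). clock=0
Op 2: insert f.com -> 10.0.0.5 (expiry=0+4=4). clock=0
Op 3: tick 7 -> clock=7. purged={b.com,f.com}
Op 4: insert e.com -> 10.0.0.1 (expiry=7+1=8). clock=7
Op 5: tick 5 -> clock=12. purged={e.com}
Op 6: insert c.com -> 10.0.0.7 (expiry=12+1=13). clock=12
Op 7: insert e.com -> 10.0.0.1 (expiry=12+5=17). clock=12
Op 8: insert e.com -> 10.0.0.4 (expiry=12+6=18). clock=12
Op 9: tick 8 -> clock=20. purged={c.com,e.com}
lookup e.com: not in cache (expired or never inserted)

Answer: NXDOMAIN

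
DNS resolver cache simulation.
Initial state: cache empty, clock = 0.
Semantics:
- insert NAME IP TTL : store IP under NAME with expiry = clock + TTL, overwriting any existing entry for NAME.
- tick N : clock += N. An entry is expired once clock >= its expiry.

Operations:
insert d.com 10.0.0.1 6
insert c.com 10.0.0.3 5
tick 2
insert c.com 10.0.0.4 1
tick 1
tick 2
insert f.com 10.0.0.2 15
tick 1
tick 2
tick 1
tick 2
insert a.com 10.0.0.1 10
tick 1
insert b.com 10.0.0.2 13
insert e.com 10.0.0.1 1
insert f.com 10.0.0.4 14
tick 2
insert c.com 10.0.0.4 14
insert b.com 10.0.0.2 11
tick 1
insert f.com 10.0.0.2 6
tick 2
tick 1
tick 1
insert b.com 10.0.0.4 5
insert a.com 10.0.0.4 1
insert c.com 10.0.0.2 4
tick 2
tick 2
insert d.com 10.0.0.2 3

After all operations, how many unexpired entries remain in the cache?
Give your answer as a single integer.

Answer: 2

Derivation:
Op 1: insert d.com -> 10.0.0.1 (expiry=0+6=6). clock=0
Op 2: insert c.com -> 10.0.0.3 (expiry=0+5=5). clock=0
Op 3: tick 2 -> clock=2.
Op 4: insert c.com -> 10.0.0.4 (expiry=2+1=3). clock=2
Op 5: tick 1 -> clock=3. purged={c.com}
Op 6: tick 2 -> clock=5.
Op 7: insert f.com -> 10.0.0.2 (expiry=5+15=20). clock=5
Op 8: tick 1 -> clock=6. purged={d.com}
Op 9: tick 2 -> clock=8.
Op 10: tick 1 -> clock=9.
Op 11: tick 2 -> clock=11.
Op 12: insert a.com -> 10.0.0.1 (expiry=11+10=21). clock=11
Op 13: tick 1 -> clock=12.
Op 14: insert b.com -> 10.0.0.2 (expiry=12+13=25). clock=12
Op 15: insert e.com -> 10.0.0.1 (expiry=12+1=13). clock=12
Op 16: insert f.com -> 10.0.0.4 (expiry=12+14=26). clock=12
Op 17: tick 2 -> clock=14. purged={e.com}
Op 18: insert c.com -> 10.0.0.4 (expiry=14+14=28). clock=14
Op 19: insert b.com -> 10.0.0.2 (expiry=14+11=25). clock=14
Op 20: tick 1 -> clock=15.
Op 21: insert f.com -> 10.0.0.2 (expiry=15+6=21). clock=15
Op 22: tick 2 -> clock=17.
Op 23: tick 1 -> clock=18.
Op 24: tick 1 -> clock=19.
Op 25: insert b.com -> 10.0.0.4 (expiry=19+5=24). clock=19
Op 26: insert a.com -> 10.0.0.4 (expiry=19+1=20). clock=19
Op 27: insert c.com -> 10.0.0.2 (expiry=19+4=23). clock=19
Op 28: tick 2 -> clock=21. purged={a.com,f.com}
Op 29: tick 2 -> clock=23. purged={c.com}
Op 30: insert d.com -> 10.0.0.2 (expiry=23+3=26). clock=23
Final cache (unexpired): {b.com,d.com} -> size=2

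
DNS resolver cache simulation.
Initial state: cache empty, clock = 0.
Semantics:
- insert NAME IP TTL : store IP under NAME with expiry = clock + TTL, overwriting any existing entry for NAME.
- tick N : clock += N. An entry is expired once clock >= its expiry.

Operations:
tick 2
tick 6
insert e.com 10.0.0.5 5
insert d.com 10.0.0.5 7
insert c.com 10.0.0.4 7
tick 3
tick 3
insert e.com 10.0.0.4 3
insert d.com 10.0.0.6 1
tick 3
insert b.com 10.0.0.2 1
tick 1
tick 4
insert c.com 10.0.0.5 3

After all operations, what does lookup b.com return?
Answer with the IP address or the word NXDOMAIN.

Op 1: tick 2 -> clock=2.
Op 2: tick 6 -> clock=8.
Op 3: insert e.com -> 10.0.0.5 (expiry=8+5=13). clock=8
Op 4: insert d.com -> 10.0.0.5 (expiry=8+7=15). clock=8
Op 5: insert c.com -> 10.0.0.4 (expiry=8+7=15). clock=8
Op 6: tick 3 -> clock=11.
Op 7: tick 3 -> clock=14. purged={e.com}
Op 8: insert e.com -> 10.0.0.4 (expiry=14+3=17). clock=14
Op 9: insert d.com -> 10.0.0.6 (expiry=14+1=15). clock=14
Op 10: tick 3 -> clock=17. purged={c.com,d.com,e.com}
Op 11: insert b.com -> 10.0.0.2 (expiry=17+1=18). clock=17
Op 12: tick 1 -> clock=18. purged={b.com}
Op 13: tick 4 -> clock=22.
Op 14: insert c.com -> 10.0.0.5 (expiry=22+3=25). clock=22
lookup b.com: not in cache (expired or never inserted)

Answer: NXDOMAIN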